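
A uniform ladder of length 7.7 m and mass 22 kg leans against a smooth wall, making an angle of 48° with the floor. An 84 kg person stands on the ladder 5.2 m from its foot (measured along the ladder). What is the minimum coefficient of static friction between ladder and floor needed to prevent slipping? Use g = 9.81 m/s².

μ_min ≈ 0.575

About the foot of the ladder:
Ladder weight 22×9.81 = 215.8 N acts at 3.85 m along the ladder; its horizontal arm is 3.85·cos48° = 2.576 m → τ = 555.9 N·m clockwise.
Person: 84×9.81 = 824 N at 5.2 m → arm 3.479 m → τ = 2867 N·m clockwise.
Wall normal N acts horizontally at the top; its moment arm is the height L sinθ = 7.7·sin48° = 5.722 m, counterclockwise.
Balancing moments: N × 5.722 = 3423, giving N = 598.2 N.
ΣFx = 0 ⇒ f = N_wall = 598.2 N. ΣFy = 0 ⇒ N_floor = 1040 N.
μ_min = f / N_floor = 598.2 / 1040 = 0.575.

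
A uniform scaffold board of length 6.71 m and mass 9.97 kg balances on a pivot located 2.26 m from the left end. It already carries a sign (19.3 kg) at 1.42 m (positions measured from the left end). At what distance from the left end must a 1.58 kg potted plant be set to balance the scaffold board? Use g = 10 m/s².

Taking torques about the pivot (at 2.26 m from the left end):
Beam weight: 9.97 × 10 = 99.7 N down at 3.355 m → arm 1.095 m, τ = 99.7 × 1.095 = 109.2 N·m clockwise.
Sign: 19.3 × 10 = 193 N down at 1.42 m → arm 0.84 m, τ = 193 × 0.84 = 162.1 N·m counterclockwise.
Net moment of existing loads = 52.9 N·m counterclockwise.
The potted plant weighs 1.58 × 10 = 15.8 N and must supply an equal clockwise moment, so its lever arm about the pivot is 52.9 / 15.8 = 3.35 m.
That puts it at 2.26 + 3.35 = 5.61 m from the left end.

x ≈ 5.61 m from the left end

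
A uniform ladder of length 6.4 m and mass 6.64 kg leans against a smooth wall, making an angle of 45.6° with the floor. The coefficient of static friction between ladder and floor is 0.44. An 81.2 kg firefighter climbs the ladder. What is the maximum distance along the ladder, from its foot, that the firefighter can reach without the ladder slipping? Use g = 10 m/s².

About the foot of the ladder:
Ladder weight 6.64×10 = 66.4 N acts at 3.2 m along the ladder; its horizontal arm is 3.2·cos45.6° = 2.239 m → τ = 148.7 N·m clockwise.
Firefighter weight 81.2×10 = 812 N at distance d → arm d·cos45.6° → τ = 812·d·0.6997 clockwise.
Wall normal N at the top has arm L sinθ = 4.573 m counterclockwise, so Στ = 0 gives N·4.573 = 148.7 + 568.2·d.
ΣFy = 0 ⇒ N_floor = 878.4 N, so the maximum friction is μ_s·N_floor = 0.44×878.4 = 386.5 N. ΣFx = 0 ⇒ N_wall = f, so at the slipping point N = 386.5 N.
Substituting: 386.5×4.573 = 148.7 + 568.2·d ⇒ d = (1767 − 148.7) / 568.2 = 2.85 m.

d ≈ 2.85 m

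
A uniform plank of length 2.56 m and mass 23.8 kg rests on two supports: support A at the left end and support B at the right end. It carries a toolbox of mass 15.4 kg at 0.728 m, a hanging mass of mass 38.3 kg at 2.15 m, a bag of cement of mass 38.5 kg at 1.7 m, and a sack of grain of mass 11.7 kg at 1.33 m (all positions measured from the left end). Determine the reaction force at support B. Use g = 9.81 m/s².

R_B ≈ 786 N

Sum moments about support A (its reaction then has zero moment arm).
Beam weight: 23.8 × 9.81 = 233.5 N down at 1.28 m → arm 1.28 m, τ = 233.5 × 1.28 = 298.9 N·m clockwise.
Toolbox: 15.4 × 9.81 = 151.1 N down at 0.728 m → arm 0.728 m, τ = 151.1 × 0.728 = 110 N·m clockwise.
Hanging mass: 38.3 × 9.81 = 375.7 N down at 2.15 m → arm 2.15 m, τ = 375.7 × 2.15 = 807.8 N·m clockwise.
Bag of cement: 38.5 × 9.81 = 377.7 N down at 1.7 m → arm 1.7 m, τ = 377.7 × 1.7 = 642.1 N·m clockwise.
Sack of grain: 11.7 × 9.81 = 114.8 N down at 1.33 m → arm 1.33 m, τ = 114.8 × 1.33 = 152.7 N·m clockwise.
Net load moment about support A = 2011 N·m clockwise.
Reaction R at support B is upward at 2.56 m, arm 2.56 m → moment R × 2.56 counterclockwise.
Setting net torque to zero: R × 2.56 = 2011 → R = 786 N.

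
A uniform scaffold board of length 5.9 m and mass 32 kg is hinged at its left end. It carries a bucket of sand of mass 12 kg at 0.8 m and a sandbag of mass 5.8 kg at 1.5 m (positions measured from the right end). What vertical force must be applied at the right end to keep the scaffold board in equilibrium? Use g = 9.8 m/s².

Taking torques about the left end:
Beam weight: 32 × 9.8 = 313.6 N down at 2.95 m → arm 2.95 m, τ = 313.6 × 2.95 = 925.1 N·m clockwise.
Bucket of sand: 12 × 9.8 = 117.6 N down at 0.8 m → arm 5.1 m, τ = 117.6 × 5.1 = 599.8 N·m clockwise.
Sandbag: 5.8 × 9.8 = 56.84 N down at 1.5 m → arm 4.4 m, τ = 56.84 × 4.4 = 250.1 N·m clockwise.
Net moment of the loads = 1775 N·m clockwise.
The upward force F acts at the right end, arm 5.9 m, giving F × 5.9 counterclockwise.
Στ = 0 ⇒ F × 5.9 = 1775 ⇒ F = 1775 / 5.9 = 301 N.

F ≈ 301 N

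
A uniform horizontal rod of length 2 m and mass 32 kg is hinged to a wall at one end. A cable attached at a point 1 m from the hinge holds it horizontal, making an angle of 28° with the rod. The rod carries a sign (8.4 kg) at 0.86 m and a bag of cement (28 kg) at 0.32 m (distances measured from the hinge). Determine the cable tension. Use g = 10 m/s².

Sum moments about the hinge (the unknown hinge reaction has zero arm there).
Beam weight: 32 × 10 = 320 N down at 1 m → arm 1 m, τ = 320 × 1 = 320 N·m clockwise.
Sign: 8.4 × 10 = 84 N down at 0.86 m → arm 0.86 m, τ = 84 × 0.86 = 72.24 N·m clockwise.
Bag of cement: 28 × 10 = 280 N down at 0.32 m → arm 0.32 m, τ = 280 × 0.32 = 89.6 N·m clockwise.
Total clockwise load moment = 481.8 N·m.
The cable tension T acts at 1 m; only its component perpendicular to the rod, T sinθ, produces torque. sin 28° = 0.4695.
For rotational equilibrium, T × 1 × 0.4695 = 481.8, so T = 481.8 / 0.4695 = 1030 N.

T ≈ 1030 N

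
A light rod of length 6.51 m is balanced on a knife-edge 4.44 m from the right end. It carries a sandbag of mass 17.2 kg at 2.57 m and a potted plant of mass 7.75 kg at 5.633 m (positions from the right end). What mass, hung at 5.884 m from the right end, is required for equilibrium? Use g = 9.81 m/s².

m ≈ 15.9 kg

Taking torques about the knife-edge (at 4.44 m from the right end):
Sandbag: 17.2 × 9.81 = 168.7 N down at 2.57 m → arm 1.87 m, τ = 168.7 × 1.87 = 315.5 N·m clockwise.
Potted plant: 7.75 × 9.81 = 76.03 N down at 5.633 m → arm 1.193 m, τ = 76.03 × 1.193 = 90.7 N·m counterclockwise.
Net moment of known loads = 224.8 N·m clockwise.
An unknown mass m at 5.884 m has arm 1.444 m; its moment is m·g·1.444 counterclockwise.
Setting net torque to zero: m × 9.81 × 1.444 = 224.8 → m = 224.8 / (9.81 × 1.444) = 15.9 kg.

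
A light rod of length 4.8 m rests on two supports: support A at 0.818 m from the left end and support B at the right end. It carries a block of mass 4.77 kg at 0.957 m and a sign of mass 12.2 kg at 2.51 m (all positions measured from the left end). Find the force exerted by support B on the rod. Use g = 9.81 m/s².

R_B ≈ 52.5 N

Taking torques about support A:
Block: 4.77 × 9.81 = 46.79 N down at 0.957 m → arm 0.139 m, τ = 46.79 × 0.139 = 6.504 N·m clockwise.
Sign: 12.2 × 9.81 = 119.7 N down at 2.51 m → arm 1.692 m, τ = 119.7 × 1.692 = 202.5 N·m clockwise.
Net load moment about support A = 209 N·m clockwise.
Reaction R at support B is upward at 4.8 m, arm 3.982 m → moment R × 3.982 counterclockwise.
For rotational equilibrium, R × 3.982 = 209, so R = 52.5 N.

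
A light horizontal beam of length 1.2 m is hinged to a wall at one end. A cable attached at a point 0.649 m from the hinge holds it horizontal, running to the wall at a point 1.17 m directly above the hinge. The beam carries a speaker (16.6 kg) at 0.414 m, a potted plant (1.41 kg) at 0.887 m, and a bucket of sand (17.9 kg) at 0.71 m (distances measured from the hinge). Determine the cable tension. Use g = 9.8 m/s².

Sum moments about the hinge (the unknown hinge reaction has zero arm there).
Speaker: 16.6 × 9.8 = 162.7 N down at 0.414 m → arm 0.414 m, τ = 162.7 × 0.414 = 67.36 N·m clockwise.
Potted plant: 1.41 × 9.8 = 13.82 N down at 0.887 m → arm 0.887 m, τ = 13.82 × 0.887 = 12.26 N·m clockwise.
Bucket of sand: 17.9 × 9.8 = 175.4 N down at 0.71 m → arm 0.71 m, τ = 175.4 × 0.71 = 124.5 N·m clockwise.
Total clockwise load moment = 204.1 N·m.
The cable tension T acts at 0.649 m; only its component perpendicular to the beam, T sinθ, produces torque. sinθ = h/√(h²+d²) = 1.17/√(1.17²+0.649²) = 0.8745.
Balancing moments: T × 0.649 × 0.8745 = 204.1, giving T = 204.1 / 0.5676 = 360 N.

T ≈ 360 N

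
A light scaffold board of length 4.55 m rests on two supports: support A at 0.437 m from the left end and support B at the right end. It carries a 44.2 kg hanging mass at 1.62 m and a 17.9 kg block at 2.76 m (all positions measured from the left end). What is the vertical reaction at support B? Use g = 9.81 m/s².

R_B ≈ 224 N

Taking torques about support A:
Hanging mass: 44.2 × 9.81 = 433.6 N down at 1.62 m → arm 1.183 m, τ = 433.6 × 1.183 = 512.9 N·m clockwise.
Block: 17.9 × 9.81 = 175.6 N down at 2.76 m → arm 2.323 m, τ = 175.6 × 2.323 = 407.9 N·m clockwise.
Net load moment about support A = 920.8 N·m clockwise.
Reaction R at support B is upward at 4.55 m, arm 4.113 m → moment R × 4.113 counterclockwise.
Στ = 0 ⇒ R × 4.113 = 920.8 ⇒ R = 224 N.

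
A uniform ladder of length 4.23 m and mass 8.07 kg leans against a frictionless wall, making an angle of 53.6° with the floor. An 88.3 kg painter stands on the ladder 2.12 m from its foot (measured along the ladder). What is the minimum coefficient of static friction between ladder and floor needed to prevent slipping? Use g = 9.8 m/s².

Take moments about the foot of the ladder.
Ladder weight 8.07×9.8 = 79.09 N acts at 2.115 m along the ladder; its horizontal arm is 2.115·cos53.6° = 1.255 m → τ = 99.26 N·m clockwise.
Painter: 88.3×9.8 = 865.3 N at 2.12 m → arm 1.258 m → τ = 1089 N·m clockwise.
Wall normal N acts horizontally at the top; its moment arm is the height L sinθ = 4.23·sin53.6° = 3.405 m, counterclockwise.
Balancing moments: N × 3.405 = 1188, giving N = 348.9 N.
ΣFx = 0 ⇒ f = N_wall = 348.9 N. ΣFy = 0 ⇒ N_floor = 944.4 N.
μ_min = f / N_floor = 348.9 / 944.4 = 0.369.

μ_min ≈ 0.369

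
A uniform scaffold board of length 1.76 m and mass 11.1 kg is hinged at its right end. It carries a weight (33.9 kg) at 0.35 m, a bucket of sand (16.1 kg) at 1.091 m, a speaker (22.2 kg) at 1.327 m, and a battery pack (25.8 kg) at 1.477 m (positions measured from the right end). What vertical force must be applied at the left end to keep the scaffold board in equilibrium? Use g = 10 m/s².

F ≈ 607 N

Take moments about the right end.
Beam weight: 11.1 × 10 = 111 N down at 0.88 m → arm 0.88 m, τ = 111 × 0.88 = 97.68 N·m counterclockwise.
Weight: 33.9 × 10 = 339 N down at 0.35 m → arm 0.35 m, τ = 339 × 0.35 = 118.6 N·m counterclockwise.
Bucket of sand: 16.1 × 10 = 161 N down at 1.091 m → arm 1.091 m, τ = 161 × 1.091 = 175.7 N·m counterclockwise.
Speaker: 22.2 × 10 = 222 N down at 1.327 m → arm 1.327 m, τ = 222 × 1.327 = 294.6 N·m counterclockwise.
Battery pack: 25.8 × 10 = 258 N down at 1.477 m → arm 1.477 m, τ = 258 × 1.477 = 381.1 N·m counterclockwise.
Net moment of the loads = 1068 N·m counterclockwise.
The upward force F acts at the left end, arm 1.76 m, giving F × 1.76 clockwise.
Balancing moments: F × 1.76 = 1068, giving F = 1068 / 1.76 = 607 N.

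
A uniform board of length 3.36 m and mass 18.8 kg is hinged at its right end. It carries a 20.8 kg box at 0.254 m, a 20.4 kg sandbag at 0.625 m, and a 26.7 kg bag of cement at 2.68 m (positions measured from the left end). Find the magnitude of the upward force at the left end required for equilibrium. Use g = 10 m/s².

F ≈ 506 N

About the right end:
Beam weight: 18.8 × 10 = 188 N down at 1.68 m → arm 1.68 m, τ = 188 × 1.68 = 315.8 N·m counterclockwise.
Box: 20.8 × 10 = 208 N down at 0.254 m → arm 3.106 m, τ = 208 × 3.106 = 646 N·m counterclockwise.
Sandbag: 20.4 × 10 = 204 N down at 0.625 m → arm 2.735 m, τ = 204 × 2.735 = 557.9 N·m counterclockwise.
Bag of cement: 26.7 × 10 = 267 N down at 2.68 m → arm 0.68 m, τ = 267 × 0.68 = 181.6 N·m counterclockwise.
Net moment of the loads = 1701 N·m counterclockwise.
The upward force F acts at the left end, arm 3.36 m, giving F × 3.36 clockwise.
Setting net torque to zero: F × 3.36 = 1701 → F = 1701 / 3.36 = 506 N.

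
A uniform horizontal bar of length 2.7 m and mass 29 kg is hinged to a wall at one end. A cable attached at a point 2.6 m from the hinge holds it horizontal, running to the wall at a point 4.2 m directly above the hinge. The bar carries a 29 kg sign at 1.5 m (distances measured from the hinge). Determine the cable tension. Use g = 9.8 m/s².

T ≈ 366 N

Choose the hinge as the axis so the unknown hinge reaction has zero arm there.
Beam weight: 29 × 9.8 = 284.2 N down at 1.35 m → arm 1.35 m, τ = 284.2 × 1.35 = 383.7 N·m clockwise.
Sign: 29 × 9.8 = 284.2 N down at 1.5 m → arm 1.5 m, τ = 284.2 × 1.5 = 426.3 N·m clockwise.
Total clockwise load moment = 810 N·m.
The cable tension T acts at 2.6 m; only its component perpendicular to the bar, T sinθ, produces torque. sinθ = h/√(h²+d²) = 4.2/√(4.2²+2.6²) = 0.8503.
Setting net torque to zero: T × 2.6 × 0.8503 = 810 → T = 810 / 2.211 = 366 N.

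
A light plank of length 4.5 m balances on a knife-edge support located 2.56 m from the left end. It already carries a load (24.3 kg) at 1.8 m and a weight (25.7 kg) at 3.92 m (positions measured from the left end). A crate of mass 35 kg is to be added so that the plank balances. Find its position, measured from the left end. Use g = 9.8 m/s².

Choose the knife-edge support (at 2.56 m from the left end) as the axis so the support reaction has zero arm there.
Load: 24.3 × 9.8 = 238.1 N down at 1.8 m → arm 0.76 m, τ = 238.1 × 0.76 = 181 N·m counterclockwise.
Weight: 25.7 × 9.8 = 251.9 N down at 3.92 m → arm 1.36 m, τ = 251.9 × 1.36 = 342.6 N·m clockwise.
Net moment of existing loads = 161.6 N·m clockwise.
The crate weighs 35 × 9.8 = 343 N and must supply an equal counterclockwise moment, so its lever arm about the knife-edge support is 161.6 / 343 = 0.471 m.
That puts it at 2.56 − 0.471 = 2.09 m from the left end.

x ≈ 2.09 m from the left end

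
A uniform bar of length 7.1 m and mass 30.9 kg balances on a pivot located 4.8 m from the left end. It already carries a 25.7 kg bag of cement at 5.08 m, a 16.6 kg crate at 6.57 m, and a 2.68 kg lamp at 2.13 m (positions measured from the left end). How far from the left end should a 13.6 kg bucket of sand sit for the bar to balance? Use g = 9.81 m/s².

x ≈ 5.48 m from the left end

Taking torques about the pivot (at 4.8 m from the left end):
Beam weight: 30.9 × 9.81 = 303.1 N down at 3.55 m → arm 1.25 m, τ = 303.1 × 1.25 = 378.9 N·m counterclockwise.
Bag of cement: 25.7 × 9.81 = 252.1 N down at 5.08 m → arm 0.28 m, τ = 252.1 × 0.28 = 70.59 N·m clockwise.
Crate: 16.6 × 9.81 = 162.8 N down at 6.57 m → arm 1.77 m, τ = 162.8 × 1.77 = 288.2 N·m clockwise.
Lamp: 2.68 × 9.81 = 26.29 N down at 2.13 m → arm 2.67 m, τ = 26.29 × 2.67 = 70.19 N·m counterclockwise.
Net moment of existing loads = 90.3 N·m counterclockwise.
The bucket of sand weighs 13.6 × 9.81 = 133.4 N and must supply an equal clockwise moment, so its lever arm about the pivot is 90.3 / 133.4 = 0.677 m.
That puts it at 4.8 + 0.677 = 5.48 m from the left end.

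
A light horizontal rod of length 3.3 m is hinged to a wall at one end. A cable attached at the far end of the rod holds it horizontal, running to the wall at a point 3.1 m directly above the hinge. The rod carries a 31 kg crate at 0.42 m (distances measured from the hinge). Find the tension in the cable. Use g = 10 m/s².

T ≈ 57.6 N

Take moments about the hinge.
Crate: 31 × 10 = 310 N down at 0.42 m → arm 0.42 m, τ = 310 × 0.42 = 130.2 N·m clockwise.
Total clockwise load moment = 130.2 N·m.
The cable tension T acts at 3.3 m; only its component perpendicular to the rod, T sinθ, produces torque. sinθ = h/√(h²+d²) = 3.1/√(3.1²+3.3²) = 0.6847.
Στ = 0 ⇒ T × 3.3 × 0.6847 = 130.2 ⇒ T = 130.2 / 2.26 = 57.6 N.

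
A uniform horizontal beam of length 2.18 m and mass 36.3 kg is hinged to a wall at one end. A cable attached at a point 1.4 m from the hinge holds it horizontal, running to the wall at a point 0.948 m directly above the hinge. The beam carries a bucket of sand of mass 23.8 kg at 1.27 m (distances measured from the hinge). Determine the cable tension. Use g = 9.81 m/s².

T ≈ 872 N

Sum moments about the hinge (the unknown hinge reaction has zero arm there).
Beam weight: 36.3 × 9.81 = 356.1 N down at 1.09 m → arm 1.09 m, τ = 356.1 × 1.09 = 388.1 N·m clockwise.
Bucket of sand: 23.8 × 9.81 = 233.5 N down at 1.27 m → arm 1.27 m, τ = 233.5 × 1.27 = 296.5 N·m clockwise.
Total clockwise load moment = 684.6 N·m.
The cable tension T acts at 1.4 m; only its component perpendicular to the beam, T sinθ, produces torque. sinθ = h/√(h²+d²) = 0.948/√(0.948²+1.4²) = 0.5607.
Balancing moments: T × 1.4 × 0.5607 = 684.6, giving T = 684.6 / 0.785 = 872 N.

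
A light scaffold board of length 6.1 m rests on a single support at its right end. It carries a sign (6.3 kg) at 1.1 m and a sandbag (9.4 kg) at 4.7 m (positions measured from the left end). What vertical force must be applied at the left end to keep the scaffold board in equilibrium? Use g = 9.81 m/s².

F ≈ 71.8 N

About the right end:
Sign: 6.3 × 9.81 = 61.8 N down at 1.1 m → arm 5 m, τ = 61.8 × 5 = 309 N·m counterclockwise.
Sandbag: 9.4 × 9.81 = 92.21 N down at 4.7 m → arm 1.4 m, τ = 92.21 × 1.4 = 129.1 N·m counterclockwise.
Net moment of the loads = 438.1 N·m counterclockwise.
The upward force F acts at the left end, arm 6.1 m, giving F × 6.1 clockwise.
For rotational equilibrium, F × 6.1 = 438.1, so F = 438.1 / 6.1 = 71.8 N.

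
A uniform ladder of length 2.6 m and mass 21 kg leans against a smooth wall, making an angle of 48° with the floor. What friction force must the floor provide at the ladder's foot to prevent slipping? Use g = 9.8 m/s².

f ≈ 92.7 N

Taking torques about the foot of the ladder:
Ladder weight 21×9.8 = 205.8 N acts at 1.3 m along the ladder; its horizontal arm is 1.3·cos48° = 0.8699 m → τ = 179 N·m clockwise.
Wall normal N acts horizontally at the top; its moment arm is the height L sinθ = 2.6·sin48° = 1.932 m, counterclockwise.
Στ = 0 ⇒ N × 1.932 = 179 ⇒ N = 92.7 N.
ΣFx = 0: friction at the foot balances the wall's push, so f = N_wall = 92.7 N.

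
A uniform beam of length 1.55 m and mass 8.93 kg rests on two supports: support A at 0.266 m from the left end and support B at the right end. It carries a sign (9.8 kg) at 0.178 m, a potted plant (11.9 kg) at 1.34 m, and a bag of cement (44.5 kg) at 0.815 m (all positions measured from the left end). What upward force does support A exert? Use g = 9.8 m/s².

R_A ≈ 424 N

Choose support B as the axis so its reaction then has zero moment arm.
Beam weight: 8.93 × 9.8 = 87.51 N down at 0.775 m → arm 0.775 m, τ = 87.51 × 0.775 = 67.82 N·m counterclockwise.
Sign: 9.8 × 9.8 = 96.04 N down at 0.178 m → arm 1.372 m, τ = 96.04 × 1.372 = 131.8 N·m counterclockwise.
Potted plant: 11.9 × 9.8 = 116.6 N down at 1.34 m → arm 0.21 m, τ = 116.6 × 0.21 = 24.49 N·m counterclockwise.
Bag of cement: 44.5 × 9.8 = 436.1 N down at 0.815 m → arm 0.735 m, τ = 436.1 × 0.735 = 320.5 N·m counterclockwise.
Net load moment about support B = 544.6 N·m counterclockwise.
Reaction R at support A is upward at 0.266 m, arm 1.284 m → moment R × 1.284 clockwise.
Setting net torque to zero: R × 1.284 = 544.6 → R = 424 N.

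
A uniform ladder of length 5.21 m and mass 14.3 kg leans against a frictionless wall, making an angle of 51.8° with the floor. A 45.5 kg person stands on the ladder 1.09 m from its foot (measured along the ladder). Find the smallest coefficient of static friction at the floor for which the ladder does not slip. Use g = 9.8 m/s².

μ_min ≈ 0.219

Choose the foot of the ladder as the axis so the floor normal and friction both act there and drop out.
Ladder weight 14.3×9.8 = 140.1 N acts at 2.605 m along the ladder; its horizontal arm is 2.605·cos51.8° = 1.611 m → τ = 225.7 N·m clockwise.
Person: 45.5×9.8 = 445.9 N at 1.09 m → arm 0.6741 m → τ = 300.6 N·m clockwise.
Wall normal N acts horizontally at the top; its moment arm is the height L sinθ = 5.21·sin51.8° = 4.094 m, counterclockwise.
Στ = 0 ⇒ N × 4.094 = 526.3 ⇒ N = 128.6 N.
ΣFx = 0 ⇒ f = N_wall = 128.6 N. ΣFy = 0 ⇒ N_floor = 586 N.
μ_min = f / N_floor = 128.6 / 586 = 0.219.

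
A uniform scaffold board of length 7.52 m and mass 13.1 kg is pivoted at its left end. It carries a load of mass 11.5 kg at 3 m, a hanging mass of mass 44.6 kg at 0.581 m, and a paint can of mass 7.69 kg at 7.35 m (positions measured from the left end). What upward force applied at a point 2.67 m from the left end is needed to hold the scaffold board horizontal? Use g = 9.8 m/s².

F ≈ 610 N

Choose the left end as the axis so the unknown pivot reaction has zero arm there.
Beam weight: 13.1 × 9.8 = 128.4 N down at 3.76 m → arm 3.76 m, τ = 128.4 × 3.76 = 482.8 N·m clockwise.
Load: 11.5 × 9.8 = 112.7 N down at 3 m → arm 3 m, τ = 112.7 × 3 = 338.1 N·m clockwise.
Hanging mass: 44.6 × 9.8 = 437.1 N down at 0.581 m → arm 0.581 m, τ = 437.1 × 0.581 = 254 N·m clockwise.
Paint can: 7.69 × 9.8 = 75.36 N down at 7.35 m → arm 7.35 m, τ = 75.36 × 7.35 = 553.9 N·m clockwise.
Net moment of the loads = 1629 N·m clockwise.
The upward force F acts at a point 2.67 m from the left end, arm 2.67 m, giving F × 2.67 counterclockwise.
Setting net torque to zero: F × 2.67 = 1629 → F = 1629 / 2.67 = 610 N.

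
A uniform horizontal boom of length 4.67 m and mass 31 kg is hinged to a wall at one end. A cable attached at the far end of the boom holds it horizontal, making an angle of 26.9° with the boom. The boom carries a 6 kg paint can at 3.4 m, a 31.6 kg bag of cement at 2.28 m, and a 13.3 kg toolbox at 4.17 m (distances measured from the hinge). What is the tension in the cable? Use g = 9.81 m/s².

T ≈ 1020 N

Taking torques about the hinge:
Beam weight: 31 × 9.81 = 304.1 N down at 2.335 m → arm 2.335 m, τ = 304.1 × 2.335 = 710.1 N·m clockwise.
Paint can: 6 × 9.81 = 58.86 N down at 3.4 m → arm 3.4 m, τ = 58.86 × 3.4 = 200.1 N·m clockwise.
Bag of cement: 31.6 × 9.81 = 310 N down at 2.28 m → arm 2.28 m, τ = 310 × 2.28 = 706.8 N·m clockwise.
Toolbox: 13.3 × 9.81 = 130.5 N down at 4.17 m → arm 4.17 m, τ = 130.5 × 4.17 = 544.2 N·m clockwise.
Total clockwise load moment = 2161 N·m.
The cable tension T acts at 4.67 m; only its component perpendicular to the boom, T sinθ, produces torque. sin 26.9° = 0.4524.
Balancing moments: T × 4.67 × 0.4524 = 2161, giving T = 2161 / 2.113 = 1020 N.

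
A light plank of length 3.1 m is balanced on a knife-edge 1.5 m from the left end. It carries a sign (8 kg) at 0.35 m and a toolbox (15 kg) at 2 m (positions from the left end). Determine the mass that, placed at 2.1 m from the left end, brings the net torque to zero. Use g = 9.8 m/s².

m ≈ 2.83 kg

Taking torques about the knife-edge (at 1.5 m from the left end):
Sign: 8 × 9.8 = 78.4 N down at 0.35 m → arm 1.15 m, τ = 78.4 × 1.15 = 90.16 N·m counterclockwise.
Toolbox: 15 × 9.8 = 147 N down at 2 m → arm 0.5 m, τ = 147 × 0.5 = 73.5 N·m clockwise.
Net moment of known loads = 16.66 N·m counterclockwise.
An unknown mass m at 2.1 m has arm 0.6 m; its moment is m·g·0.6 clockwise.
For rotational equilibrium, m × 9.8 × 0.6 = 16.66, so m = 16.66 / (9.8 × 0.6) = 2.83 kg.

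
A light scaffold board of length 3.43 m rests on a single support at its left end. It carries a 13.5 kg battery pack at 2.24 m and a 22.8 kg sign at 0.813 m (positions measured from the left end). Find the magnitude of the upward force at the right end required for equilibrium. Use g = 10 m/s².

F ≈ 142 N

About the left end:
Battery pack: 13.5 × 10 = 135 N down at 2.24 m → arm 2.24 m, τ = 135 × 2.24 = 302.4 N·m clockwise.
Sign: 22.8 × 10 = 228 N down at 0.813 m → arm 0.813 m, τ = 228 × 0.813 = 185.4 N·m clockwise.
Net moment of the loads = 487.8 N·m clockwise.
The upward force F acts at the right end, arm 3.43 m, giving F × 3.43 counterclockwise.
Balancing moments: F × 3.43 = 487.8, giving F = 487.8 / 3.43 = 142 N.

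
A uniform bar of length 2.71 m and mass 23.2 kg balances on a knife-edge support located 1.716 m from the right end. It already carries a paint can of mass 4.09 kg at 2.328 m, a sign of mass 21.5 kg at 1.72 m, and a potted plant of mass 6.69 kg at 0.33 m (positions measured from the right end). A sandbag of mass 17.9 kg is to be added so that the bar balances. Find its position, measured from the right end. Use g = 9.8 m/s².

x ≈ 2.56 m from the right end

Sum moments about the knife-edge support (at 1.716 m from the right end) (the support reaction has zero arm there).
Beam weight: 23.2 × 9.8 = 227.4 N down at 1.355 m → arm 0.361 m, τ = 227.4 × 0.361 = 82.09 N·m clockwise.
Paint can: 4.09 × 9.8 = 40.08 N down at 2.328 m → arm 0.612 m, τ = 40.08 × 0.612 = 24.53 N·m counterclockwise.
Sign: 21.5 × 9.8 = 210.7 N down at 1.72 m → arm 0.004 m, τ = 210.7 × 0.004 = 0.8428 N·m counterclockwise.
Potted plant: 6.69 × 9.8 = 65.56 N down at 0.33 m → arm 1.386 m, τ = 65.56 × 1.386 = 90.87 N·m clockwise.
Net moment of existing loads = 147.6 N·m clockwise.
The sandbag weighs 17.9 × 9.8 = 175.4 N and must supply an equal counterclockwise moment, so its lever arm about the knife-edge support is 147.6 / 175.4 = 0.842 m.
That puts it at 1.716 + 0.842 = 2.56 m from the right end.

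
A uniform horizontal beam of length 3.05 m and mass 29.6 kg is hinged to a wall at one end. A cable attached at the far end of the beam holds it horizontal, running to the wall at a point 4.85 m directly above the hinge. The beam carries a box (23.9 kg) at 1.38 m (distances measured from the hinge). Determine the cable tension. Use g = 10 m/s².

Sum moments about the hinge (the unknown hinge reaction has zero arm there).
Beam weight: 29.6 × 10 = 296 N down at 1.525 m → arm 1.525 m, τ = 296 × 1.525 = 451.4 N·m clockwise.
Box: 23.9 × 10 = 239 N down at 1.38 m → arm 1.38 m, τ = 239 × 1.38 = 329.8 N·m clockwise.
Total clockwise load moment = 781.2 N·m.
The cable tension T acts at 3.05 m; only its component perpendicular to the beam, T sinθ, produces torque. sinθ = h/√(h²+d²) = 4.85/√(4.85²+3.05²) = 0.8465.
Στ = 0 ⇒ T × 3.05 × 0.8465 = 781.2 ⇒ T = 781.2 / 2.582 = 303 N.

T ≈ 303 N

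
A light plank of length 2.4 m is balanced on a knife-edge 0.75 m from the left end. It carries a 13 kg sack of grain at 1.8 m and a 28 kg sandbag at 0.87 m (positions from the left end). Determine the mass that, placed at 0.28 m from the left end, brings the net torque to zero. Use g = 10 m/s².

m ≈ 36.2 kg

About the knife-edge (at 0.75 m from the left end):
Sack of grain: 13 × 10 = 130 N down at 1.8 m → arm 1.05 m, τ = 130 × 1.05 = 136.5 N·m clockwise.
Sandbag: 28 × 10 = 280 N down at 0.87 m → arm 0.12 m, τ = 280 × 0.12 = 33.6 N·m clockwise.
Net moment of known loads = 170.1 N·m clockwise.
An unknown mass m at 0.28 m has arm 0.47 m; its moment is m·g·0.47 counterclockwise.
Setting net torque to zero: m × 10 × 0.47 = 170.1 → m = 170.1 / (10 × 0.47) = 36.2 kg.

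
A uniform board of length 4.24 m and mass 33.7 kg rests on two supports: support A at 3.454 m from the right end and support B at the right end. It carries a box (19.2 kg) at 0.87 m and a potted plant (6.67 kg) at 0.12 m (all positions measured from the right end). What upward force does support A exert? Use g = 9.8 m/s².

Choose support B as the axis so its reaction then has zero moment arm.
Beam weight: 33.7 × 9.8 = 330.3 N down at 2.12 m → arm 2.12 m, τ = 330.3 × 2.12 = 700.2 N·m counterclockwise.
Box: 19.2 × 9.8 = 188.2 N down at 0.87 m → arm 0.87 m, τ = 188.2 × 0.87 = 163.7 N·m counterclockwise.
Potted plant: 6.67 × 9.8 = 65.37 N down at 0.12 m → arm 0.12 m, τ = 65.37 × 0.12 = 7.844 N·m counterclockwise.
Net load moment about support B = 871.7 N·m counterclockwise.
Reaction R at support A is upward at 3.454 m, arm 3.454 m → moment R × 3.454 clockwise.
For rotational equilibrium, R × 3.454 = 871.7, so R = 252 N.

R_A ≈ 252 N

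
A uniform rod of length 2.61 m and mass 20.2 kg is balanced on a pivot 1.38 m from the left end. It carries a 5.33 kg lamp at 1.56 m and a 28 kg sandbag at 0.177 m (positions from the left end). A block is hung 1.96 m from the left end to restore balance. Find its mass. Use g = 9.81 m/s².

About the pivot (at 1.38 m from the left end):
Beam weight: 20.2 × 9.81 = 198.2 N down at 1.305 m → arm 0.075 m, τ = 198.2 × 0.075 = 14.86 N·m counterclockwise.
Lamp: 5.33 × 9.81 = 52.29 N down at 1.56 m → arm 0.18 m, τ = 52.29 × 0.18 = 9.412 N·m clockwise.
Sandbag: 28 × 9.81 = 274.7 N down at 0.177 m → arm 1.203 m, τ = 274.7 × 1.203 = 330.5 N·m counterclockwise.
Net moment of known loads = 335.9 N·m counterclockwise.
An unknown mass m at 1.96 m has arm 0.58 m; its moment is m·g·0.58 clockwise.
Στ = 0 ⇒ m × 9.81 × 0.58 = 335.9 ⇒ m = 335.9 / (9.81 × 0.58) = 59 kg.

m ≈ 59 kg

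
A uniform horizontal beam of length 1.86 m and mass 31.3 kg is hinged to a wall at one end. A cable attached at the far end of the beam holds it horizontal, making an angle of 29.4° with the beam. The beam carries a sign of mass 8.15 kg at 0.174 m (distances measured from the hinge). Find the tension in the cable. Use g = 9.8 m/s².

About the hinge:
Beam weight: 31.3 × 9.8 = 306.7 N down at 0.93 m → arm 0.93 m, τ = 306.7 × 0.93 = 285.2 N·m clockwise.
Sign: 8.15 × 9.8 = 79.87 N down at 0.174 m → arm 0.174 m, τ = 79.87 × 0.174 = 13.9 N·m clockwise.
Total clockwise load moment = 299.1 N·m.
The cable tension T acts at 1.86 m; only its component perpendicular to the beam, T sinθ, produces torque. sin 29.4° = 0.4909.
Στ = 0 ⇒ T × 1.86 × 0.4909 = 299.1 ⇒ T = 299.1 / 0.9131 = 328 N.

T ≈ 328 N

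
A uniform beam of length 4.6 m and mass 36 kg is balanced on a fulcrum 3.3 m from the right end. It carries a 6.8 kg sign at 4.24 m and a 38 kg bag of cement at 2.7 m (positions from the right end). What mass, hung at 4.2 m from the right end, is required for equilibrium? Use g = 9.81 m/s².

Taking torques about the fulcrum (at 3.3 m from the right end):
Beam weight: 36 × 9.81 = 353.2 N down at 2.3 m → arm 1 m, τ = 353.2 × 1 = 353.2 N·m clockwise.
Sign: 6.8 × 9.81 = 66.71 N down at 4.24 m → arm 0.94 m, τ = 66.71 × 0.94 = 62.71 N·m counterclockwise.
Bag of cement: 38 × 9.81 = 372.8 N down at 2.7 m → arm 0.6 m, τ = 372.8 × 0.6 = 223.7 N·m clockwise.
Net moment of known loads = 514.2 N·m clockwise.
An unknown mass m at 4.2 m has arm 0.9 m; its moment is m·g·0.9 counterclockwise.
Setting net torque to zero: m × 9.81 × 0.9 = 514.2 → m = 514.2 / (9.81 × 0.9) = 58.2 kg.

m ≈ 58.2 kg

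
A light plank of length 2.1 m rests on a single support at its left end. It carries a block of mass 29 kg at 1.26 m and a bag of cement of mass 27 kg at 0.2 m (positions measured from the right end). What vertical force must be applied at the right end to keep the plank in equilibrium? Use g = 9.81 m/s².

F ≈ 353 N

Sum moments about the left end (the unknown pivot reaction has zero arm there).
Block: 29 × 9.81 = 284.5 N down at 1.26 m → arm 0.84 m, τ = 284.5 × 0.84 = 239 N·m clockwise.
Bag of cement: 27 × 9.81 = 264.9 N down at 0.2 m → arm 1.9 m, τ = 264.9 × 1.9 = 503.3 N·m clockwise.
Net moment of the loads = 742.3 N·m clockwise.
The upward force F acts at the right end, arm 2.1 m, giving F × 2.1 counterclockwise.
Setting net torque to zero: F × 2.1 = 742.3 → F = 742.3 / 2.1 = 353 N.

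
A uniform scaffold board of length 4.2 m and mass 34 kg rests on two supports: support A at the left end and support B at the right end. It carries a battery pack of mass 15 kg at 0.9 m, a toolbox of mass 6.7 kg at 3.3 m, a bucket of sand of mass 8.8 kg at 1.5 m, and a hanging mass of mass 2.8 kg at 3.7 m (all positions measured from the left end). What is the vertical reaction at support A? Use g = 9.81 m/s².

Choose support B as the axis so its reaction then has zero moment arm.
Beam weight: 34 × 9.81 = 333.5 N down at 2.1 m → arm 2.1 m, τ = 333.5 × 2.1 = 700.4 N·m counterclockwise.
Battery pack: 15 × 9.81 = 147.2 N down at 0.9 m → arm 3.3 m, τ = 147.2 × 3.3 = 485.8 N·m counterclockwise.
Toolbox: 6.7 × 9.81 = 65.73 N down at 3.3 m → arm 0.9 m, τ = 65.73 × 0.9 = 59.16 N·m counterclockwise.
Bucket of sand: 8.8 × 9.81 = 86.33 N down at 1.5 m → arm 2.7 m, τ = 86.33 × 2.7 = 233.1 N·m counterclockwise.
Hanging mass: 2.8 × 9.81 = 27.47 N down at 3.7 m → arm 0.5 m, τ = 27.47 × 0.5 = 13.73 N·m counterclockwise.
Net load moment about support B = 1492 N·m counterclockwise.
Reaction R at support A is upward at 0 m, arm 4.2 m → moment R × 4.2 clockwise.
Balancing moments: R × 4.2 = 1492, giving R = 355 N.

R_A ≈ 355 N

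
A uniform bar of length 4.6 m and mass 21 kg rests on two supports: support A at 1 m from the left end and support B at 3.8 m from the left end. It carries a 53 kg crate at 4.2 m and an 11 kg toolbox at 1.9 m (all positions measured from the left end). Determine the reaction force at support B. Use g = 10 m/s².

R_B ≈ 739 N

About support A:
Beam weight: 21 × 10 = 210 N down at 2.3 m → arm 1.3 m, τ = 210 × 1.3 = 273 N·m clockwise.
Crate: 53 × 10 = 530 N down at 4.2 m → arm 3.2 m, τ = 530 × 3.2 = 1696 N·m clockwise.
Toolbox: 11 × 10 = 110 N down at 1.9 m → arm 0.9 m, τ = 110 × 0.9 = 99 N·m clockwise.
Net load moment about support A = 2068 N·m clockwise.
Reaction R at support B is upward at 3.8 m, arm 2.8 m → moment R × 2.8 counterclockwise.
Στ = 0 ⇒ R × 2.8 = 2068 ⇒ R = 739 N.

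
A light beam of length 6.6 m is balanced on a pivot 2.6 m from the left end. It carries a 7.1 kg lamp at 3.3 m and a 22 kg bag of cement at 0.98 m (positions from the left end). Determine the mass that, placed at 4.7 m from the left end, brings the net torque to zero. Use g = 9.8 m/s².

Sum moments about the pivot (at 2.6 m from the left end) (the support reaction has zero arm there).
Lamp: 7.1 × 9.8 = 69.58 N down at 3.3 m → arm 0.7 m, τ = 69.58 × 0.7 = 48.71 N·m clockwise.
Bag of cement: 22 × 9.8 = 215.6 N down at 0.98 m → arm 1.62 m, τ = 215.6 × 1.62 = 349.3 N·m counterclockwise.
Net moment of known loads = 300.6 N·m counterclockwise.
An unknown mass m at 4.7 m has arm 2.1 m; its moment is m·g·2.1 clockwise.
For rotational equilibrium, m × 9.8 × 2.1 = 300.6, so m = 300.6 / (9.8 × 2.1) = 14.6 kg.

m ≈ 14.6 kg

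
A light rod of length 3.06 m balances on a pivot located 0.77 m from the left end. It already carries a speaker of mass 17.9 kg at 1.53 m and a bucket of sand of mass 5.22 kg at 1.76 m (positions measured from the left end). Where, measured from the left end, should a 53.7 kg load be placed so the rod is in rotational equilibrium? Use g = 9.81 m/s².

x ≈ 0.42 m from the left end

About the pivot (at 0.77 m from the left end):
Speaker: 17.9 × 9.81 = 175.6 N down at 1.53 m → arm 0.76 m, τ = 175.6 × 0.76 = 133.5 N·m clockwise.
Bucket of sand: 5.22 × 9.81 = 51.21 N down at 1.76 m → arm 0.99 m, τ = 51.21 × 0.99 = 50.7 N·m clockwise.
Net moment of existing loads = 184.2 N·m clockwise.
The load weighs 53.7 × 9.81 = 526.8 N and must supply an equal counterclockwise moment, so its lever arm about the pivot is 184.2 / 526.8 = 0.35 m.
That puts it at 0.77 − 0.35 = 0.42 m from the left end.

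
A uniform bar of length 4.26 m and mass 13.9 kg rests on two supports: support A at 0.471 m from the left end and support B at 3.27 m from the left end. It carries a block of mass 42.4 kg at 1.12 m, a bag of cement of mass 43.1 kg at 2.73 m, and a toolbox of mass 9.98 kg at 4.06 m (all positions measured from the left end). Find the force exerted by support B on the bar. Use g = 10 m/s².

R_B ≈ 657 N

Choose support A as the axis so its reaction then has zero moment arm.
Beam weight: 13.9 × 10 = 139 N down at 2.13 m → arm 1.659 m, τ = 139 × 1.659 = 230.6 N·m clockwise.
Block: 42.4 × 10 = 424 N down at 1.12 m → arm 0.649 m, τ = 424 × 0.649 = 275.2 N·m clockwise.
Bag of cement: 43.1 × 10 = 431 N down at 2.73 m → arm 2.259 m, τ = 431 × 2.259 = 973.6 N·m clockwise.
Toolbox: 9.98 × 10 = 99.8 N down at 4.06 m → arm 3.589 m, τ = 99.8 × 3.589 = 358.2 N·m clockwise.
Net load moment about support A = 1838 N·m clockwise.
Reaction R at support B is upward at 3.27 m, arm 2.799 m → moment R × 2.799 counterclockwise.
For rotational equilibrium, R × 2.799 = 1838, so R = 657 N.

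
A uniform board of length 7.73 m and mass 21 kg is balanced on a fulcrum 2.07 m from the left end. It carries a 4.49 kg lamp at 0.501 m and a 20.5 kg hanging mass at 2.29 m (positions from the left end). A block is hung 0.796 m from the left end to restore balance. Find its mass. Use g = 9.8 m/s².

m ≈ 27.6 kg

Sum moments about the fulcrum (at 2.07 m from the left end) (the support reaction has zero arm there).
Beam weight: 21 × 9.8 = 205.8 N down at 3.865 m → arm 1.795 m, τ = 205.8 × 1.795 = 369.4 N·m clockwise.
Lamp: 4.49 × 9.8 = 44 N down at 0.501 m → arm 1.569 m, τ = 44 × 1.569 = 69.04 N·m counterclockwise.
Hanging mass: 20.5 × 9.8 = 200.9 N down at 2.29 m → arm 0.22 m, τ = 200.9 × 0.22 = 44.2 N·m clockwise.
Net moment of known loads = 344.6 N·m clockwise.
An unknown mass m at 0.796 m has arm 1.274 m; its moment is m·g·1.274 counterclockwise.
Balancing moments: m × 9.8 × 1.274 = 344.6, giving m = 344.6 / (9.8 × 1.274) = 27.6 kg.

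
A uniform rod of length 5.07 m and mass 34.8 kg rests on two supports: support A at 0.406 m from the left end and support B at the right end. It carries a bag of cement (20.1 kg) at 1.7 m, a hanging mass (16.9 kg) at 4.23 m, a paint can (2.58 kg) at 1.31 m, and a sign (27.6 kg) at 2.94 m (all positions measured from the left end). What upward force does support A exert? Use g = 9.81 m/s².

R_A ≈ 502 N

Taking torques about support B:
Beam weight: 34.8 × 9.81 = 341.4 N down at 2.535 m → arm 2.535 m, τ = 341.4 × 2.535 = 865.4 N·m counterclockwise.
Bag of cement: 20.1 × 9.81 = 197.2 N down at 1.7 m → arm 3.37 m, τ = 197.2 × 3.37 = 664.6 N·m counterclockwise.
Hanging mass: 16.9 × 9.81 = 165.8 N down at 4.23 m → arm 0.84 m, τ = 165.8 × 0.84 = 139.3 N·m counterclockwise.
Paint can: 2.58 × 9.81 = 25.31 N down at 1.31 m → arm 3.76 m, τ = 25.31 × 3.76 = 95.17 N·m counterclockwise.
Sign: 27.6 × 9.81 = 270.8 N down at 2.94 m → arm 2.13 m, τ = 270.8 × 2.13 = 576.8 N·m counterclockwise.
Net load moment about support B = 2341 N·m counterclockwise.
Reaction R at support A is upward at 0.406 m, arm 4.664 m → moment R × 4.664 clockwise.
Setting net torque to zero: R × 4.664 = 2341 → R = 502 N.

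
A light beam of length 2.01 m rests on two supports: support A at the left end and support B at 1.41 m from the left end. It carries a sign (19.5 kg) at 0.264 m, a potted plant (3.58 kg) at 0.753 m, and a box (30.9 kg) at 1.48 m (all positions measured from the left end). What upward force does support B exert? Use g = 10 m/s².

About support A:
Sign: 19.5 × 10 = 195 N down at 0.264 m → arm 0.264 m, τ = 195 × 0.264 = 51.48 N·m clockwise.
Potted plant: 3.58 × 10 = 35.8 N down at 0.753 m → arm 0.753 m, τ = 35.8 × 0.753 = 26.96 N·m clockwise.
Box: 30.9 × 10 = 309 N down at 1.48 m → arm 1.48 m, τ = 309 × 1.48 = 457.3 N·m clockwise.
Net load moment about support A = 535.7 N·m clockwise.
Reaction R at support B is upward at 1.41 m, arm 1.41 m → moment R × 1.41 counterclockwise.
Balancing moments: R × 1.41 = 535.7, giving R = 380 N.

R_B ≈ 380 N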